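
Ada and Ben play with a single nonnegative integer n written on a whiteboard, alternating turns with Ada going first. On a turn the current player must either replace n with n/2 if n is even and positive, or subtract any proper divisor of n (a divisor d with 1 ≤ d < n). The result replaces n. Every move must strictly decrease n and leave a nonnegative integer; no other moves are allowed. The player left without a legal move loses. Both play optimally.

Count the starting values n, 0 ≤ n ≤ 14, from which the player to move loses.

8

Use the standard recursion: the mover loses at a terminal position; elsewhere, the mover wins exactly when some move hands the opponent an L position.
n=0: no move → L
n=1: no move → L
n=2: reaches L-position 1 → W
n=3: only reaches 2(W), which is W → L
n=4: reaches L-position 3 → W
n=5: only reaches 4(W), which is W → L
n=6: reaches L-position 3 → W
n=7: only reaches 6(W), which is W → L
n=8: reaches L-position 7 → W
n=9: only reaches 6(W), 8(W), all W → L
n=10: reaches L-position 5 → W
n=11: only reaches 10(W), which is W → L
n=12: reaches L-position 9 → W
n=13: only reaches 12(W), which is W → L
n=14: reaches L-position 7 → W
L entries with 0 ≤ n ≤ 14: n = 0, 1, 3, 5, 7, 9, 11, 13; that makes 8.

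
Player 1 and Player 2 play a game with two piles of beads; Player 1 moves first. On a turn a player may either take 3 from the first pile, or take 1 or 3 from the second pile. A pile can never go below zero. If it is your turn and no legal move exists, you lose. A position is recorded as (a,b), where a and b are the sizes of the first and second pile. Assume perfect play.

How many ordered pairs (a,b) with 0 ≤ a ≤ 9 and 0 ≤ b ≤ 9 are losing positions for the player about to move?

50

Label each position W (a win for the player to move) or L (a loss). A position with no legal move is L; any other position is W exactly when some move reaches an L, and L when every move reaches a W.
Every move lowers a or b (never raises either), so fill the grid row by row in increasing a, and left to right within a row: each cell's successors are then already labelled.
      b=0  b=1  b=2  b=3  b=4  b=5  b=6  b=7  b=8  b=9
a=0:    L    W    L    W    L    W    L    W    L    W
a=1:    L    W    L    W    L    W    L    W    L    W
a=2:    L    W    L    W    L    W    L    W    L    W
a=3:    W    L    W    L    W    L    W    L    W    L
a=4:    W    L    W    L    W    L    W    L    W    L
a=5:    W    L    W    L    W    L    W    L    W    L
a=6:    L    W    L    W    L    W    L    W    L    W
a=7:    L    W    L    W    L    W    L    W    L    W
a=8:    L    W    L    W    L    W    L    W    L    W
a=9:    W    L    W    L    W    L    W    L    W    L
Cells with no legal move (terminal, hence L): (0,0), (1,0), (2,0).
The remaining L cells, each justified by listing all of its moves:
(0,2): only reaches (0,1)(W), which is W → L
(0,4): only reaches (0,3)(W), (0,1)(W), all W → L
(0,6): only reaches (0,5)(W), (0,3)(W), all W → L
(0,8): only reaches (0,7)(W), (0,5)(W), all W → L
(1,2): only reaches (1,1)(W), which is W → L
(1,4): only reaches (1,3)(W), (1,1)(W), all W → L
(1,6): only reaches (1,5)(W), (1,3)(W), all W → L
(1,8): only reaches (1,7)(W), (1,5)(W), all W → L
(2,2): only reaches (2,1)(W), which is W → L
(2,4): only reaches (2,3)(W), (2,1)(W), all W → L
(2,6): only reaches (2,5)(W), (2,3)(W), all W → L
(2,8): only reaches (2,7)(W), (2,5)(W), all W → L
(3,1): only reaches (0,1)(W), (3,0)(W), all W → L
(3,3): only reaches (0,3)(W), (3,2)(W), (3,0)(W), all W → L
(3,5): only reaches (0,5)(W), (3,4)(W), (3,2)(W), all W → L
(3,7): only reaches (0,7)(W), (3,6)(W), (3,4)(W), all W → L
(3,9): only reaches (0,9)(W), (3,8)(W), (3,6)(W), all W → L
(4,1): only reaches (1,1)(W), (4,0)(W), all W → L
(4,3): only reaches (1,3)(W), (4,2)(W), (4,0)(W), all W → L
(4,5): only reaches (1,5)(W), (4,4)(W), (4,2)(W), all W → L
(4,7): only reaches (1,7)(W), (4,6)(W), (4,4)(W), all W → L
(4,9): only reaches (1,9)(W), (4,8)(W), (4,6)(W), all W → L
(5,1): only reaches (2,1)(W), (5,0)(W), all W → L
(5,3): only reaches (2,3)(W), (5,2)(W), (5,0)(W), all W → L
(5,5): only reaches (2,5)(W), (5,4)(W), (5,2)(W), all W → L
(5,7): only reaches (2,7)(W), (5,6)(W), (5,4)(W), all W → L
(5,9): only reaches (2,9)(W), (5,8)(W), (5,6)(W), all W → L
(6,0): only reaches (3,0)(W), which is W → L
(6,2): only reaches (3,2)(W), (6,1)(W), all W → L
(6,4): only reaches (3,4)(W), (6,3)(W), (6,1)(W), all W → L
(6,6): only reaches (3,6)(W), (6,5)(W), (6,3)(W), all W → L
(6,8): only reaches (3,8)(W), (6,7)(W), (6,5)(W), all W → L
(7,0): only reaches (4,0)(W), which is W → L
(7,2): only reaches (4,2)(W), (7,1)(W), all W → L
(7,4): only reaches (4,4)(W), (7,3)(W), (7,1)(W), all W → L
(7,6): only reaches (4,6)(W), (7,5)(W), (7,3)(W), all W → L
(7,8): only reaches (4,8)(W), (7,7)(W), (7,5)(W), all W → L
(8,0): only reaches (5,0)(W), which is W → L
(8,2): only reaches (5,2)(W), (8,1)(W), all W → L
(8,4): only reaches (5,4)(W), (8,3)(W), (8,1)(W), all W → L
(8,6): only reaches (5,6)(W), (8,5)(W), (8,3)(W), all W → L
(8,8): only reaches (5,8)(W), (8,7)(W), (8,5)(W), all W → L
(9,1): only reaches (6,1)(W), (9,0)(W), all W → L
(9,3): only reaches (6,3)(W), (9,2)(W), (9,0)(W), all W → L
(9,5): only reaches (6,5)(W), (9,4)(W), (9,2)(W), all W → L
(9,7): only reaches (6,7)(W), (9,6)(W), (9,4)(W), all W → L
(9,9): only reaches (6,9)(W), (9,8)(W), (9,6)(W), all W → L
Every other cell has at least one move into one of the L cells above, so it is W.
L cells per row: a=0: 5, a=1: 5, a=2: 5, a=3: 5, a=4: 5, a=5: 5, a=6: 5, a=7: 5, a=8: 5, a=9: 5; total 50.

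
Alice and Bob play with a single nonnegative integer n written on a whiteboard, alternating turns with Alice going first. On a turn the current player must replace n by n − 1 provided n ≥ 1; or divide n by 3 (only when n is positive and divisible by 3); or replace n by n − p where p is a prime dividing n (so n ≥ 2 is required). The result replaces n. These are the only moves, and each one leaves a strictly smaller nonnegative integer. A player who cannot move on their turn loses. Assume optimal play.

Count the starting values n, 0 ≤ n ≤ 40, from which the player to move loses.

11

Build the W/L table. Terminal = L. A non-terminal position is W if it has a move to some L; otherwise it is L.
n=0: no move → L
n=1: can move to 0, which is L ⇒ W
n=2: can move to 0, which is L ⇒ W
n=3: can move to 0, which is L ⇒ W
n=4: moves to 2(W), 3(W); every one is W ⇒ L
n=5: can move to 0, which is L ⇒ W
n=6: can move to 4, which is L ⇒ W
n=7: can move to 0, which is L ⇒ W
n=8: moves to 6(W), 7(W); every one is W ⇒ L
n=9: can move to 8, which is L ⇒ W
n=10: can move to 8, which is L ⇒ W
n=11: can move to 0, which is L ⇒ W
n=12: can move to 4, which is L ⇒ W
n=13: can move to 0, which is L ⇒ W
n=14: moves to 7(W), 12(W), 13(W); every one is W ⇒ L
n=15: can move to 14, which is L ⇒ W
n=16: can move to 14, which is L ⇒ W
n=17: can move to 0, which is L ⇒ W
n=18: moves to 6(W), 15(W), 16(W), 17(W); every one is W ⇒ L
n=19: can move to 0, which is L ⇒ W
n=20: can move to 18, which is L ⇒ W
n=21: can move to 14, which is L ⇒ W
n=22: moves to 11(W), 20(W), 21(W); every one is W ⇒ L
n=23: can move to 0, which is L ⇒ W
n=24: can move to 8, which is L ⇒ W
n=25: moves to 20(W), 24(W); every one is W ⇒ L
n=26: can move to 25, which is L ⇒ W
n=27: moves to 9(W), 24(W), 26(W); every one is W ⇒ L
n=28: can move to 27, which is L ⇒ W
n=29: can move to 0, which is L ⇒ W
n=30: can move to 25, which is L ⇒ W
n=31: can move to 0, which is L ⇒ W
n=32: moves to 30(W), 31(W); every one is W ⇒ L
n=33: can move to 22, which is L ⇒ W
n=34: can move to 32, which is L ⇒ W
n=35: moves to 28(W), 30(W), 34(W); every one is W ⇒ L
n=36: can move to 35, which is L ⇒ W
n=37: can move to 0, which is L ⇒ W
n=38: moves to 19(W), 36(W), 37(W); every one is W ⇒ L
n=39: can move to 38, which is L ⇒ W
n=40: can move to 35, which is L ⇒ W
L entries with 0 ≤ n ≤ 40: n = 0, 4, 8, 14, 18, 22, 25, 27, 32, 35, 38; that makes 11.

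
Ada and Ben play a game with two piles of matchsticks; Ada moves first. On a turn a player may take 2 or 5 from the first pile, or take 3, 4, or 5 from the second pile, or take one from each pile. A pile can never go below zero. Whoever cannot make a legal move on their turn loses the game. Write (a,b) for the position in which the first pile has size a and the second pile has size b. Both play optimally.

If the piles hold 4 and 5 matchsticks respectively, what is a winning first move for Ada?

Use the standard recursion: the mover loses at a terminal position; elsewhere, the mover wins exactly when some move hands the opponent an L position.
No move ever increases a pile, so every position that can arise here has a ≤ 4 and b ≤ 5; it is enough to label the cells with 0 ≤ a ≤ 4 and 0 ≤ b ≤ 5.
Every move lowers a or b (never raises either), so fill the grid row by row in increasing a, and left to right within a row: each cell's successors are then already labelled.
      b=0  b=1  b=2  b=3  b=4  b=5
a=0:    L    L    L    W    W    W
a=1:    L    W    W    W    W    W
a=2:    W    W    W    L    L    L
a=3:    W    L    L    L    W    W
a=4:    L    L    W    W    W    W
Cells with no legal move (terminal, hence L): (0,0), (0,1), (0,2), (1,0).
The remaining L cells, each justified by listing all of its moves:
(2,3): →(0,3)(W), (2,0)(W), (1,2)(W) — all W, so L
(2,4): →(0,4)(W), (2,1)(W), (2,0)(W), (1,3)(W) — all W, so L
(2,5): →(0,5)(W), (2,2)(W), (2,1)(W), (2,0)(W), (1,4)(W) — all W, so L
(3,1): →(1,1)(W), (2,0)(W) — all W, so L
(3,2): →(1,2)(W), (2,1)(W) — all W, so L
(3,3): →(1,3)(W), (3,0)(W), (2,2)(W) — all W, so L
(4,0): →(2,0)(W) only, which is W, so L
(4,1): →(2,1)(W), (3,0)(W) — all W, so L
Every other cell has at least one move into one of the L cells above, so it is W.
From (4,5), the L positions reachable in one move are: (2,5), (4,1), (4,0). Any move reaching one of these is winning.

Move to (2,5).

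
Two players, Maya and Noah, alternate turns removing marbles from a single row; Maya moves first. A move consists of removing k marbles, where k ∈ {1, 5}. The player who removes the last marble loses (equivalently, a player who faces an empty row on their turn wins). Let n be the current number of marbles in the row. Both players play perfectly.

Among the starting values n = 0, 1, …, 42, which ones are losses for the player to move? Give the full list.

1, 3, 5, 7, 9, 11, 13, 15, 17, 19, 21, 23, 25, 27, 29, 31, 33, 35, 37, 39, 41

Label each position W (a win for the player to move) or L (a loss). A position with no legal move is W; any other position is W exactly when some move reaches an L, and L when every move reaches a W.
n=0: no move; the opponent has just taken the last marble and therefore loses → W
n=1: L (sole option 0(W) is W)
n=2: W (go to 1, an L position)
n=3: L (sole option 2(W) is W)
n=4: W (go to 3, an L position)
n=5: L (options 4(W), 0(W) are all W)
n=6: W (go to 5, an L position)
n=7: L (options 6(W), 2(W) are all W)
n=8: W (go to 7, an L position)
n=9: L (options 8(W), 4(W) are all W)
n=10: W (go to 9, an L position)
n=11: L (options 10(W), 6(W) are all W)
n=12: W (go to 11, an L position)
n=13: L (options 12(W), 8(W) are all W)
n=14: W (go to 13, an L position)
n=15: L (options 14(W), 10(W) are all W)
n=16: W (go to 15, an L position)
n=17: L (options 16(W), 12(W) are all W)
n=18: W (go to 17, an L position)
n=19: L (options 18(W), 14(W) are all W)
n=20: W (go to 19, an L position)
n=21: L (options 20(W), 16(W) are all W)
n=22: W (go to 21, an L position)
n=23: L (options 22(W), 18(W) are all W)
n=24: W (go to 23, an L position)
n=25: L (options 24(W), 20(W) are all W)
n=26: W (go to 25, an L position)
n=27: L (options 26(W), 22(W) are all W)
n=28: W (go to 27, an L position)
n=29: L (options 28(W), 24(W) are all W)
n=30: W (go to 29, an L position)
n=31: L (options 30(W), 26(W) are all W)
n=32: W (go to 31, an L position)
n=33: L (options 32(W), 28(W) are all W)
n=34: W (go to 33, an L position)
n=35: L (options 34(W), 30(W) are all W)
n=36: W (go to 35, an L position)
n=37: L (options 36(W), 32(W) are all W)
n=38: W (go to 37, an L position)
n=39: L (options 38(W), 34(W) are all W)
n=40: W (go to 39, an L position)
n=41: L (options 40(W), 36(W) are all W)
n=42: W (go to 41, an L position)
The losing starting values of n are exactly the entries labelled L in this table (21 of them).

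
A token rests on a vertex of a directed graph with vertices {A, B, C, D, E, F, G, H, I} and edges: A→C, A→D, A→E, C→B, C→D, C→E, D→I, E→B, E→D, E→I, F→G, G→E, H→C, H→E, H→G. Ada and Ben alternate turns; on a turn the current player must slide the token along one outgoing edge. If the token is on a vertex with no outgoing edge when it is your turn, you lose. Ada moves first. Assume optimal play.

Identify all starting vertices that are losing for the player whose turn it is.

A, B, G, I

Classify positions by backward induction: terminal positions (no move available) are L. From any other position, the mover wins iff some move reaches an L.
Every edge goes from a vertex to one that appears earlier in the order I, B, D, E, C, G, F, A, H, so processing vertices in that order labels each vertex after all of its successors.
I: no outgoing edge → L
B: no outgoing edge → L
D: can move to I, which is L ⇒ W
E: can move to B, which is L ⇒ W
C: can move to B, which is L ⇒ W
G: the only move is to E(W), a W ⇒ L
F: can move to G, which is L ⇒ W
A: moves to C(W), E(W), D(W); every one is W ⇒ L
H: can move to G, which is L ⇒ W
The losing starting vertices are exactly the entries labelled L in this table (4 of them).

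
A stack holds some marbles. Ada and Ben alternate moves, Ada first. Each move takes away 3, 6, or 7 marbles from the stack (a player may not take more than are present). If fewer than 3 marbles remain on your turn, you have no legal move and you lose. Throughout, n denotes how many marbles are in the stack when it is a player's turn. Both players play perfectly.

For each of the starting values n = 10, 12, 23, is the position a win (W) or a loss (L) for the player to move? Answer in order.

10: L, 12: L, 23: W

Compute win/loss labels from the base case upward. A position with no move is L. Any other position is W if it can reach an L in one move, else L.
n=0: no move → L
n=1: no move → L
n=2: no move → L
n=3: reaches L-position 0 → W
n=4: reaches L-position 1 → W
n=5: reaches L-position 2 → W
n=6: reaches L-position 0 → W
n=7: reaches L-position 1 → W
n=8: reaches L-position 2 → W
n=9: reaches L-position 2 → W
n=10: only reaches 7(W), 4(W), 3(W), all W → L
n=11: only reaches 8(W), 5(W), 4(W), all W → L
n=12: only reaches 9(W), 6(W), 5(W), all W → L
n=13: reaches L-position 10 → W
n=14: reaches L-position 11 → W
n=15: reaches L-position 12 → W
n=16: reaches L-position 10 → W
n=17: reaches L-position 11 → W
n=18: reaches L-position 12 → W
n=19: reaches L-position 12 → W
n=20: only reaches 17(W), 14(W), 13(W), all W → L
n=21: only reaches 18(W), 15(W), 14(W), all W → L
n=22: only reaches 19(W), 16(W), 15(W), all W → L
n=23: reaches L-position 20 → W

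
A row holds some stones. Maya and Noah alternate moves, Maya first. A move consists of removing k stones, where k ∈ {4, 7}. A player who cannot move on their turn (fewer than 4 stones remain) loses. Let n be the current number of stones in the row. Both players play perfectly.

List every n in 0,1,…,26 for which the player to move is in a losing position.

0, 1, 2, 3, 11, 12, 13, 14, 22, 23, 24, 25

Build the W/L table. Terminal = L. A non-terminal position is W if it has a move to some L; otherwise it is L.
n=0: no move → L
n=1: no move → L
n=2: no move → L
n=3: no move → L
n=4: W (go to 0, an L position)
n=5: W (go to 1, an L position)
n=6: W (go to 2, an L position)
n=7: W (go to 3, an L position)
n=8: W (go to 1, an L position)
n=9: W (go to 2, an L position)
n=10: W (go to 3, an L position)
n=11: L (options 7(W), 4(W) are all W)
n=12: L (options 8(W), 5(W) are all W)
n=13: L (options 9(W), 6(W) are all W)
n=14: L (options 10(W), 7(W) are all W)
n=15: W (go to 11, an L position)
n=16: W (go to 12, an L position)
n=17: W (go to 13, an L position)
n=18: W (go to 14, an L position)
n=19: W (go to 12, an L position)
n=20: W (go to 13, an L position)
n=21: W (go to 14, an L position)
n=22: L (options 18(W), 15(W) are all W)
n=23: L (options 19(W), 16(W) are all W)
n=24: L (options 20(W), 17(W) are all W)
n=25: L (options 21(W), 18(W) are all W)
n=26: W (go to 22, an L position)
The losing starting values of n are exactly the entries labelled L in this table (12 of them).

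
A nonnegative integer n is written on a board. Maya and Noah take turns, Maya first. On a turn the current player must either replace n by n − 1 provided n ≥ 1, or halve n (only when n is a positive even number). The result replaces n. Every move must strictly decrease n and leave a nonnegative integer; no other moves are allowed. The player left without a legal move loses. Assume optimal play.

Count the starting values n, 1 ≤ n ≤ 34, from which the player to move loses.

Compute win/loss labels from the base case upward. A position with no move is L. Any other position is W if it can reach an L in one move, else L.
n=0: no move → L
n=1: reaches L-position 0 → W
n=2: only reaches 1(W), which is W → L
n=3: reaches L-position 2 → W
n=4: reaches L-position 2 → W
n=5: only reaches 4(W), which is W → L
n=6: reaches L-position 5 → W
n=7: only reaches 6(W), which is W → L
n=8: reaches L-position 7 → W
n=9: only reaches 8(W), which is W → L
n=10: reaches L-position 5 → W
n=11: only reaches 10(W), which is W → L
n=12: reaches L-position 11 → W
n=13: only reaches 12(W), which is W → L
n=14: reaches L-position 7 → W
n=15: only reaches 14(W), which is W → L
n=16: reaches L-position 15 → W
n=17: only reaches 16(W), which is W → L
n=18: reaches L-position 9 → W
n=19: only reaches 18(W), which is W → L
n=20: reaches L-position 19 → W
n=21: only reaches 20(W), which is W → L
n=22: reaches L-position 11 → W
n=23: only reaches 22(W), which is W → L
n=24: reaches L-position 23 → W
n=25: only reaches 24(W), which is W → L
n=26: reaches L-position 13 → W
n=27: only reaches 26(W), which is W → L
n=28: reaches L-position 27 → W
n=29: only reaches 28(W), which is W → L
n=30: reaches L-position 15 → W
n=31: only reaches 30(W), which is W → L
n=32: reaches L-position 31 → W
n=33: only reaches 32(W), which is W → L
n=34: reaches L-position 17 → W
L entries with 1 ≤ n ≤ 34 (n=0 is outside the asked range and is not counted): n = 2, 5, 7, 9, 11, 13, 15, 17, 19, 21, 23, 25, 27, 29, 31, 33; that makes 16.

16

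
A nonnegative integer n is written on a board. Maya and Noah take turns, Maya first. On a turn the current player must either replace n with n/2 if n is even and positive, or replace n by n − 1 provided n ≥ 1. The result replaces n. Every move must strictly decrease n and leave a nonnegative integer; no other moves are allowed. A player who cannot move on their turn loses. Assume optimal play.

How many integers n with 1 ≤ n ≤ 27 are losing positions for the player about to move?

Work bottom-up. With no move the player to move loses. Otherwise the position is W if at least one move leads to an L position for the opponent, and L if every move leads to a W.
n=0: no move → L
n=1: can move to 0, which is L ⇒ W
n=2: the only move is to 1(W), a W ⇒ L
n=3: can move to 2, which is L ⇒ W
n=4: can move to 2, which is L ⇒ W
n=5: the only move is to 4(W), a W ⇒ L
n=6: can move to 5, which is L ⇒ W
n=7: the only move is to 6(W), a W ⇒ L
n=8: can move to 7, which is L ⇒ W
n=9: the only move is to 8(W), a W ⇒ L
n=10: can move to 5, which is L ⇒ W
n=11: the only move is to 10(W), a W ⇒ L
n=12: can move to 11, which is L ⇒ W
n=13: the only move is to 12(W), a W ⇒ L
n=14: can move to 7, which is L ⇒ W
n=15: the only move is to 14(W), a W ⇒ L
n=16: can move to 15, which is L ⇒ W
n=17: the only move is to 16(W), a W ⇒ L
n=18: can move to 9, which is L ⇒ W
n=19: the only move is to 18(W), a W ⇒ L
n=20: can move to 19, which is L ⇒ W
n=21: the only move is to 20(W), a W ⇒ L
n=22: can move to 11, which is L ⇒ W
n=23: the only move is to 22(W), a W ⇒ L
n=24: can move to 23, which is L ⇒ W
n=25: the only move is to 24(W), a W ⇒ L
n=26: can move to 13, which is L ⇒ W
n=27: the only move is to 26(W), a W ⇒ L
L entries with 1 ≤ n ≤ 27 (n=0 is outside the asked range and is not counted): n = 2, 5, 7, 9, 11, 13, 15, 17, 19, 21, 23, 25, 27; that makes 13.

13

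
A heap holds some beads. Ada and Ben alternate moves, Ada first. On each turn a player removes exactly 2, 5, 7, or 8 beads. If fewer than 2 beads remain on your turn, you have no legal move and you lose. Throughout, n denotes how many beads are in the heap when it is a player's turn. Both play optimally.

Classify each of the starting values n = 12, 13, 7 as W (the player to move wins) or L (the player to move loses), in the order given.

Classify positions by backward induction: terminal positions (no move available) are L. From any other position, the mover wins iff some move reaches an L.
n=0: no move → L
n=1: no move → L
n=2: reaches L-position 0 → W
n=3: reaches L-position 1 → W
n=4: only reaches 2(W), which is W → L
n=5: reaches L-position 0 → W
n=6: reaches L-position 4 → W
n=7: reaches L-position 0 → W
n=8: reaches L-position 1 → W
n=9: reaches L-position 4 → W
n=10: only reaches 8(W), 5(W), 3(W), 2(W), all W → L
n=11: reaches L-position 4 → W
n=12: reaches L-position 10 → W
n=13: only reaches 11(W), 8(W), 6(W), 5(W), all W → L

12: W, 13: L, 7: W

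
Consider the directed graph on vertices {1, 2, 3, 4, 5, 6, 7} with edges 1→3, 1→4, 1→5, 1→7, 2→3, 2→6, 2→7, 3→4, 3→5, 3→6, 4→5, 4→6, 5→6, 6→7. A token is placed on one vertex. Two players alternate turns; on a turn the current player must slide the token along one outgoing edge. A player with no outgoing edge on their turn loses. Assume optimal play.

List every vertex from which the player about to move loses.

Label each position W (a win for the player to move) or L (a loss). A position with no legal move is L; any other position is W exactly when some move reaches an L, and L when every move reaches a W.
Every edge goes from a vertex to one that appears earlier in the order 7, 6, 5, 4, 3, 1, 2, so processing vertices in that order labels each vertex after all of its successors.
7: no outgoing edge → L
6: can move to 7, which is L ⇒ W
5: the only move is to 6(W), a W ⇒ L
4: can move to 5, which is L ⇒ W
3: can move to 5, which is L ⇒ W
1: can move to 5, which is L ⇒ W
2: can move to 7, which is L ⇒ W
The losing starting vertices are exactly the entries labelled L in this table (2 of them).

5, 7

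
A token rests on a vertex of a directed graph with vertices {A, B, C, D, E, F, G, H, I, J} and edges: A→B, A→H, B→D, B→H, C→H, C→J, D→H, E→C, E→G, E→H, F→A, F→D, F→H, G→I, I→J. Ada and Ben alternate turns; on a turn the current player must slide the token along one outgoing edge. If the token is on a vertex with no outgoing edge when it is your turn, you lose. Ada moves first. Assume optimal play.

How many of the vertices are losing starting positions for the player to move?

3

Classify positions by backward induction: terminal positions (no move available) are L. From any other position, the mover wins iff some move reaches an L.
Every edge goes from a vertex to one that appears earlier in the order J, H, D, I, B, A, G, C, E, F, so processing vertices in that order labels each vertex after all of its successors.
J: no outgoing edge → L
H: no outgoing edge → L
D: can move to H, which is L ⇒ W
I: can move to J, which is L ⇒ W
B: can move to H, which is L ⇒ W
A: can move to H, which is L ⇒ W
G: the only move is to I(W), a W ⇒ L
C: can move to H, which is L ⇒ W
E: can move to G, which is L ⇒ W
F: can move to H, which is L ⇒ W
The L vertices are G, H, J; that is 3 in all.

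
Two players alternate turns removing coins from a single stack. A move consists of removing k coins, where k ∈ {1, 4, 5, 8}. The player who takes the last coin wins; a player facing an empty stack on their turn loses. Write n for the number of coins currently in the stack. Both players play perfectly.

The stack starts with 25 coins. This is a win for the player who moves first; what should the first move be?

Remove 5, leaving 20.

Positions with no move are L. A position that does have a move is losing for the player to move precisely when every available move leads to a winning position for the opponent. Fill in the labels:
n=0: no move → L
n=1: can move to 0, which is L ⇒ W
n=2: the only move is to 1(W), a W ⇒ L
n=3: can move to 2, which is L ⇒ W
n=4: can move to 0, which is L ⇒ W
n=5: can move to 0, which is L ⇒ W
n=6: can move to 2, which is L ⇒ W
n=7: can move to 2, which is L ⇒ W
n=8: can move to 0, which is L ⇒ W
n=9: moves to 8(W), 5(W), 4(W), 1(W); every one is W ⇒ L
n=10: can move to 9, which is L ⇒ W
n=11: moves to 10(W), 7(W), 6(W), 3(W); every one is W ⇒ L
n=12: can move to 11, which is L ⇒ W
n=13: can move to 9, which is L ⇒ W
n=14: can move to 9, which is L ⇒ W
n=15: can move to 11, which is L ⇒ W
n=16: can move to 11, which is L ⇒ W
n=17: can move to 9, which is L ⇒ W
n=18: moves to 17(W), 14(W), 13(W), 10(W); every one is W ⇒ L
n=19: can move to 18, which is L ⇒ W
n=20: moves to 19(W), 16(W), 15(W), 12(W); every one is W ⇒ L
n=21: can move to 20, which is L ⇒ W
n=22: can move to 18, which is L ⇒ W
n=23: can move to 18, which is L ⇒ W
n=24: can move to 20, which is L ⇒ W
n=25: can move to 20, which is L ⇒ W
From 25, the L positions reachable in one move are: 20.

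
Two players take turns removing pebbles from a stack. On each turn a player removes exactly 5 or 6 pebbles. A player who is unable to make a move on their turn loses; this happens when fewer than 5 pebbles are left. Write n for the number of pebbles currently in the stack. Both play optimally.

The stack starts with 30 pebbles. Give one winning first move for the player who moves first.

Classify positions by backward induction: terminal positions (no move available) are L. From any other position, the mover wins iff some move reaches an L.
n=0: no move → L
n=1: no move → L
n=2: no move → L
n=3: no move → L
n=4: no move → L
n=5: W (go to 0, an L position)
n=6: W (go to 1, an L position)
n=7: W (go to 2, an L position)
n=8: W (go to 3, an L position)
n=9: W (go to 4, an L position)
n=10: W (go to 4, an L position)
n=11: L (options 6(W), 5(W) are all W)
n=12: L (options 7(W), 6(W) are all W)
n=13: L (options 8(W), 7(W) are all W)
n=14: L (options 9(W), 8(W) are all W)
n=15: L (options 10(W), 9(W) are all W)
n=16: W (go to 11, an L position)
n=17: W (go to 12, an L position)
n=18: W (go to 13, an L position)
n=19: W (go to 14, an L position)
n=20: W (go to 15, an L position)
n=21: W (go to 15, an L position)
n=22: L (options 17(W), 16(W) are all W)
n=23: L (options 18(W), 17(W) are all W)
n=24: L (options 19(W), 18(W) are all W)
n=25: L (options 20(W), 19(W) are all W)
n=26: L (options 21(W), 20(W) are all W)
n=27: W (go to 22, an L position)
n=28: W (go to 23, an L position)
n=29: W (go to 24, an L position)
n=30: W (go to 25, an L position)
From 30, the L positions reachable in one move are: 25, 24. Any move reaching one of these is winning.

Remove 5, leaving 25.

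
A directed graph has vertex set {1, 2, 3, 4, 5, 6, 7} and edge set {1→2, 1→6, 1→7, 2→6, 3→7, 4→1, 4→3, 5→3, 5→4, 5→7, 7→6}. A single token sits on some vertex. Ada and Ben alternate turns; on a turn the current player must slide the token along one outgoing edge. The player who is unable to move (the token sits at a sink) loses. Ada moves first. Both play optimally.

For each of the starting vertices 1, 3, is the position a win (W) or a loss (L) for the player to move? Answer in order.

Use the standard recursion: the mover loses at a terminal position; elsewhere, the mover wins exactly when some move hands the opponent an L position.
Every edge goes from a vertex to one that appears earlier in the order 6, 7, 2, 1, 3, 4, 5, so processing vertices in that order labels each vertex after all of its successors.
6: no outgoing edge → L
7: reaches L-position 6 → W
2: reaches L-position 6 → W
1: reaches L-position 6 → W
3: only reaches 7(W), which is W → L
4: reaches L-position 3 → W
5: reaches L-position 3 → W

1: W, 3: L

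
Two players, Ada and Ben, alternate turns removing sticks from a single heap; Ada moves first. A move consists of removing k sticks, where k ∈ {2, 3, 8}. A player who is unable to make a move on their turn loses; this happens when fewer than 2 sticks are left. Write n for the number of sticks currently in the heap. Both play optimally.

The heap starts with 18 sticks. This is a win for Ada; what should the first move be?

Compute win/loss labels from the base case upward. A position with no move is L. Any other position is W if it can reach an L in one move, else L.
n=0: no move → L
n=1: no move → L
n=2: can move to 0, which is L ⇒ W
n=3: can move to 1, which is L ⇒ W
n=4: can move to 1, which is L ⇒ W
n=5: moves to 3(W), 2(W); every one is W ⇒ L
n=6: moves to 4(W), 3(W); every one is W ⇒ L
n=7: can move to 5, which is L ⇒ W
n=8: can move to 6, which is L ⇒ W
n=9: can move to 6, which is L ⇒ W
n=10: moves to 8(W), 7(W), 2(W); every one is W ⇒ L
n=11: moves to 9(W), 8(W), 3(W); every one is W ⇒ L
n=12: can move to 10, which is L ⇒ W
n=13: can move to 11, which is L ⇒ W
n=14: can move to 11, which is L ⇒ W
n=15: moves to 13(W), 12(W), 7(W); every one is W ⇒ L
n=16: moves to 14(W), 13(W), 8(W); every one is W ⇒ L
n=17: can move to 15, which is L ⇒ W
n=18: can move to 16, which is L ⇒ W
From 18, the L positions reachable in one move are: 16, 15, 10. Any move reaching one of these is winning.

Remove 2, leaving 16.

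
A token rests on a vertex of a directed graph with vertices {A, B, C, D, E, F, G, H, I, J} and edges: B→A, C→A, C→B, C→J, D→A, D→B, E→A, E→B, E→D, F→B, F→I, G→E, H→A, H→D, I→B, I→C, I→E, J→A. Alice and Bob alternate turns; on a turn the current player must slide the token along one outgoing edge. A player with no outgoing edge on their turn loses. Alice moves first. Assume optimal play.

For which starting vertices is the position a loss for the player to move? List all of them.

A, G, I

Compute win/loss labels from the base case upward. A position with no move is L. Any other position is W if it can reach an L in one move, else L.
Every edge goes from a vertex to one that appears earlier in the order A, B, D, J, E, C, I, H, G, F, so processing vertices in that order labels each vertex after all of its successors.
A: no outgoing edge → L
B: W (go to A, an L position)
D: W (go to A, an L position)
J: W (go to A, an L position)
E: W (go to A, an L position)
C: W (go to A, an L position)
I: L (options C(W), E(W), B(W) are all W)
H: W (go to A, an L position)
G: L (sole option E(W) is W)
F: W (go to I, an L position)
Reading off the rows marked L gives the requested list; there are 3 such vertices.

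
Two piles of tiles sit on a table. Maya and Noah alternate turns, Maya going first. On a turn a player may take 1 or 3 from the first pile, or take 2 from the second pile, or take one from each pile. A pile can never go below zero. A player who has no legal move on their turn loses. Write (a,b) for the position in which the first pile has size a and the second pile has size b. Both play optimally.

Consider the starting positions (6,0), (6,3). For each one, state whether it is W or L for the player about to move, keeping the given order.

Positions with no move are L. A position that does have a move is losing for the player to move precisely when every available move leads to a winning position for the opponent. Fill in the labels:
No move ever increases a pile, so every position that can arise here has a ≤ 6 and b ≤ 3; it is enough to label the cells with 0 ≤ a ≤ 6 and 0 ≤ b ≤ 3.
Every move lowers a or b (never raises either), so fill the grid row by row in increasing a, and left to right within a row: each cell's successors are then already labelled.
      b=0  b=1  b=2  b=3
a=0:    L    L    W    W
a=1:    W    W    W    L
a=2:    L    L    W    W
a=3:    W    W    W    L
a=4:    L    L    W    W
a=5:    W    W    W    L
a=6:    L    L    W    W
Cells with no legal move (terminal, hence L): (0,0), (0,1).
The remaining L cells, each justified by listing all of its moves:
(1,3): moves to (0,3)(W), (1,1)(W), (0,2)(W); every one is W ⇒ L
(2,0): the only move is to (1,0)(W), a W ⇒ L
(2,1): moves to (1,1)(W), (1,0)(W); every one is W ⇒ L
(3,3): moves to (2,3)(W), (0,3)(W), (3,1)(W), (2,2)(W); every one is W ⇒ L
(4,0): moves to (3,0)(W), (1,0)(W); every one is W ⇒ L
(4,1): moves to (3,1)(W), (1,1)(W), (3,0)(W); every one is W ⇒ L
(5,3): moves to (4,3)(W), (2,3)(W), (5,1)(W), (4,2)(W); every one is W ⇒ L
(6,0): moves to (5,0)(W), (3,0)(W); every one is W ⇒ L
(6,1): moves to (5,1)(W), (3,1)(W), (5,0)(W); every one is W ⇒ L
Every other cell has at least one move into one of the L cells above, so it is W.
(6,0): one of the L cells justified above, so L
(6,3): the move to (5,3) reaches an L cell, so W

(6,0): L, (6,3): W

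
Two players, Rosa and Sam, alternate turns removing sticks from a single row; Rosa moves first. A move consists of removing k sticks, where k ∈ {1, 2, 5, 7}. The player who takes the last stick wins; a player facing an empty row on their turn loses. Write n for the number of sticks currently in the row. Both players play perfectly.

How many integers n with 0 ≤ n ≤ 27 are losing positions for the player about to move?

Build the W/L table. Terminal = L. A non-terminal position is W if it has a move to some L; otherwise it is L.
n=0: no move → L
n=1: reaches L-position 0 → W
n=2: reaches L-position 0 → W
n=3: only reaches 2(W), 1(W), all W → L
n=4: reaches L-position 3 → W
n=5: reaches L-position 3 → W
n=6: only reaches 5(W), 4(W), 1(W), all W → L
n=7: reaches L-position 6 → W
n=8: reaches L-position 6 → W
n=9: only reaches 8(W), 7(W), 4(W), 2(W), all W → L
n=10: reaches L-position 9 → W
n=11: reaches L-position 9 → W
n=12: only reaches 11(W), 10(W), 7(W), 5(W), all W → L
n=13: reaches L-position 12 → W
n=14: reaches L-position 12 → W
n=15: only reaches 14(W), 13(W), 10(W), 8(W), all W → L
n=16: reaches L-position 15 → W
n=17: reaches L-position 15 → W
n=18: only reaches 17(W), 16(W), 13(W), 11(W), all W → L
n=19: reaches L-position 18 → W
n=20: reaches L-position 18 → W
n=21: only reaches 20(W), 19(W), 16(W), 14(W), all W → L
n=22: reaches L-position 21 → W
n=23: reaches L-position 21 → W
n=24: only reaches 23(W), 22(W), 19(W), 17(W), all W → L
n=25: reaches L-position 24 → W
n=26: reaches L-position 24 → W
n=27: only reaches 26(W), 25(W), 22(W), 20(W), all W → L
L entries with 0 ≤ n ≤ 27: n = 0, 3, 6, 9, 12, 15, 18, 21, 24, 27; that makes 10.

10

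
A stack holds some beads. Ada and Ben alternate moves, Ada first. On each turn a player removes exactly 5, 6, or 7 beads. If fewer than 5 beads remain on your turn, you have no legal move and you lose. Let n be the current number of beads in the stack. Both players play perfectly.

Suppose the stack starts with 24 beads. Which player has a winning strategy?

Ben wins.

Compute win/loss labels from the base case upward. A position with no move is L. Any other position is W if it can reach an L in one move, else L.
n=0: no move → L
n=1: no move → L
n=2: no move → L
n=3: no move → L
n=4: no move → L
n=5: can move to 0, which is L ⇒ W
n=6: can move to 1, which is L ⇒ W
n=7: can move to 2, which is L ⇒ W
n=8: can move to 3, which is L ⇒ W
n=9: can move to 4, which is L ⇒ W
n=10: can move to 4, which is L ⇒ W
n=11: can move to 4, which is L ⇒ W
n=12: moves to 7(W), 6(W), 5(W); every one is W ⇒ L
n=13: moves to 8(W), 7(W), 6(W); every one is W ⇒ L
n=14: moves to 9(W), 8(W), 7(W); every one is W ⇒ L
n=15: moves to 10(W), 9(W), 8(W); every one is W ⇒ L
n=16: moves to 11(W), 10(W), 9(W); every one is W ⇒ L
n=17: can move to 12, which is L ⇒ W
n=18: can move to 13, which is L ⇒ W
n=19: can move to 14, which is L ⇒ W
n=20: can move to 15, which is L ⇒ W
n=21: can move to 16, which is L ⇒ W
n=22: can move to 16, which is L ⇒ W
n=23: can move to 16, which is L ⇒ W
n=24: moves to 19(W), 18(W), 17(W); every one is W ⇒ L
Every move from 24 reaches a W position, so the mover loses.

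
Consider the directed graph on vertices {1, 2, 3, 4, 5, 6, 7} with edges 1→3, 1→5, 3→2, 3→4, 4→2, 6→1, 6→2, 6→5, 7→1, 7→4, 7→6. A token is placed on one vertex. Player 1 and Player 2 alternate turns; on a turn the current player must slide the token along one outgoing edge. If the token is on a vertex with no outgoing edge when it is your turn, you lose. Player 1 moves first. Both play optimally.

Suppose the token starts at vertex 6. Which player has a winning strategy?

Player 1 wins.

Work bottom-up. With no move the player to move loses. Otherwise the position is W if at least one move leads to an L position for the opponent, and L if every move leads to a W.
Every edge goes from a vertex to one that appears earlier in the order 2, 5, 4, 3, 1, 6, 7, so processing vertices in that order labels each vertex after all of its successors.
2: no outgoing edge → L
5: no outgoing edge → L
4: reaches L-position 2 → W
3: reaches L-position 2 → W
1: reaches L-position 5 → W
6: reaches L-position 5 → W
7: only reaches 6(W), 1(W), 4(W), all W → L
From 6 Player 1 can move to 5, reaching an L position.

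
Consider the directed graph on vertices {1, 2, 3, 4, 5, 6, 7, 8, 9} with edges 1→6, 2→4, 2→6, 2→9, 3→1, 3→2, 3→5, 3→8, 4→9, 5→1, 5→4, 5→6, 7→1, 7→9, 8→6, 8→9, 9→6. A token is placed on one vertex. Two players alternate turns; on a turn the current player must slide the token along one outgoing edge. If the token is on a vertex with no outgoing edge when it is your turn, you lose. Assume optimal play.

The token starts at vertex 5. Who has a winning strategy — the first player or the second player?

The first player wins.

Build the W/L table. Terminal = L. A non-terminal position is W if it has a move to some L; otherwise it is L.
Every edge goes from a vertex to one that appears earlier in the order 6, 9, 4, 2, 1, 5, 7, 8, 3, so processing vertices in that order labels each vertex after all of its successors.
6: no outgoing edge → L
9: can move to 6, which is L ⇒ W
4: the only move is to 9(W), a W ⇒ L
2: can move to 4, which is L ⇒ W
1: can move to 6, which is L ⇒ W
5: can move to 4, which is L ⇒ W
7: moves to 1(W), 9(W); every one is W ⇒ L
8: can move to 6, which is L ⇒ W
3: moves to 8(W), 5(W), 1(W), 2(W); every one is W ⇒ L
The starting position 5 is W: the player to move should move to 4, handing over an L position.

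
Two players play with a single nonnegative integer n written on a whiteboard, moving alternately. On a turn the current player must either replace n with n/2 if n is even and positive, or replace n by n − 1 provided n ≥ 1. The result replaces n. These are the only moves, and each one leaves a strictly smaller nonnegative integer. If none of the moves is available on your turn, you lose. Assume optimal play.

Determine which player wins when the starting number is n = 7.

Use the standard recursion: the mover loses at a terminal position; elsewhere, the mover wins exactly when some move hands the opponent an L position.
n=0: no move → L
n=1: reaches L-position 0 → W
n=2: only reaches 1(W), which is W → L
n=3: reaches L-position 2 → W
n=4: reaches L-position 2 → W
n=5: only reaches 4(W), which is W → L
n=6: reaches L-position 5 → W
n=7: only reaches 6(W), which is W → L
Every move from 7 reaches a W position, so the mover loses.

The second player wins.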